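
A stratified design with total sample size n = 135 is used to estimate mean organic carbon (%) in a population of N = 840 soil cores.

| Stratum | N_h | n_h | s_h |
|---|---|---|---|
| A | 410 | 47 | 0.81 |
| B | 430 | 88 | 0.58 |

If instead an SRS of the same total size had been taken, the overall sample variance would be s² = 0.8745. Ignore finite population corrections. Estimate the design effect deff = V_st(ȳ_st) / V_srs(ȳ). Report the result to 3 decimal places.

V̂(ȳ_st) = Σ W_h² s_h²/n_h, with W_h = N_h/N and N = 840:
  stratum A: (410/840)²·0.81²/47 = 0.00332569
  stratum B: (430/840)²·0.58²/88 = 0.00100173
V_st = 0.00432742
V_srs = s²/n = 0.8745/135 = 0.00647778
deff = V_st / V_srs = 0.00432742/0.00647778 = 0.6680

deff ≈ 0.668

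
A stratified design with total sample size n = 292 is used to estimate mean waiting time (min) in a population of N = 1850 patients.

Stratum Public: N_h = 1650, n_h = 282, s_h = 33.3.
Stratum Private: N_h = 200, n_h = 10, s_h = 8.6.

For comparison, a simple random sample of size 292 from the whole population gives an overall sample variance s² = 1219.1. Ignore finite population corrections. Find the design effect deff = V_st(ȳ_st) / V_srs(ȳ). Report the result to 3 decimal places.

V̂(ȳ_st) = Σ W_h² s_h²/n_h, with W_h = N_h/N and N = 1850:
  stratum Public: (1650/1850)²·33.3²/282 = 3.12798
  stratum Private: (200/1850)²·8.6²/10 = 0.0864397
V_st = 3.21442
V_srs = s²/n = 1219.1/292 = 4.175
deff = V_st / V_srs = 3.21442/4.175 = 0.7699

deff ≈ 0.770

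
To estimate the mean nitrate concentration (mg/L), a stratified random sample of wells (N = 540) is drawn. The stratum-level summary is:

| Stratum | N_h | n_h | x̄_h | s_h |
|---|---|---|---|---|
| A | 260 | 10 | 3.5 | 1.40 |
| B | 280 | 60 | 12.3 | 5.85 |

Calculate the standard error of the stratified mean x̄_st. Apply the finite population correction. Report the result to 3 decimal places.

SE(x̄_st) ≈ 0.405

V̂(x̄_st) = Σ W_h² (1 − n_h/N_h) s_h²/n_h, with W_h = N_h/N and N = 540:
  stratum A: (260/540)²·(1 − 10/260)·1.40²/10 = 0.04369
  stratum B: (280/540)²·(1 − 60/280)·5.85²/60 = 0.120491
V̂(x̄_st) = 0.164181
SE(x̄_st) = √0.164181 = 0.405192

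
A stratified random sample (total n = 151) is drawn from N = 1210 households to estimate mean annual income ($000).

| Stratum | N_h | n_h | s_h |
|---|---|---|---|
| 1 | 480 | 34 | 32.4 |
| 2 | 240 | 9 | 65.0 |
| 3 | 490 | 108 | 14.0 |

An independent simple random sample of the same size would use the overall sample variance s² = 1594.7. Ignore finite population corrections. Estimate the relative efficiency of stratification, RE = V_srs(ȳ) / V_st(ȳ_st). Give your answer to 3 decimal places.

V̂(ȳ_st) = Σ W_h² s_h²/n_h, with W_h = N_h/N and N = 1210:
  stratum 1: (480/1210)²·32.4²/34 = 4.85873
  stratum 2: (240/1210)²·65.0²/9 = 18.4687
  stratum 3: (490/1210)²·14.0²/108 = 0.297614
V_st = 23.625
V_srs = s²/n = 1594.7/151 = 10.5609
Relative efficiency = V_srs / V_st = 10.5609/23.625 = 0.4470

RE ≈ 0.447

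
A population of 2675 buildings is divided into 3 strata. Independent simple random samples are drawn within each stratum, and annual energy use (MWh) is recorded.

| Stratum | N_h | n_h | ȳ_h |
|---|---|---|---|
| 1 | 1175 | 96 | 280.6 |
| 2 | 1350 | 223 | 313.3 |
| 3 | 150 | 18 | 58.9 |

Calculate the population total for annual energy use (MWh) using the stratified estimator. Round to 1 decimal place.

τ̂_st = Σ N_h ȳ_h = 1175·280.6 + 1350·313.3 + 150·58.9 = 761495.0

τ̂_st ≈ 761495.0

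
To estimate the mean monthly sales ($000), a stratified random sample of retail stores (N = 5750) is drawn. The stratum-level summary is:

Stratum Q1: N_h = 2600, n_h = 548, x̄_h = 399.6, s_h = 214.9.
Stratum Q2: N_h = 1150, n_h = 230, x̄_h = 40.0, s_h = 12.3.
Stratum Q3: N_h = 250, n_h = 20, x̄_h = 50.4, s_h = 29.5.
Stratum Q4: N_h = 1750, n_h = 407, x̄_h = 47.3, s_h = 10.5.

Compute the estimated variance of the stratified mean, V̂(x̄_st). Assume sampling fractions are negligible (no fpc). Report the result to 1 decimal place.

V̂(x̄_st) = Σ W_h² s_h²/n_h, with W_h = N_h/N and N = 5750:
  stratum Q1: (2600/5750)²·214.9²/548 = 17.2307
  stratum Q2: (1150/5750)²·12.3²/230 = 0.0263113
  stratum Q3: (250/5750)²·29.5²/20 = 0.0822543
  stratum Q4: (1750/5750)²·10.5²/407 = 0.0250914
V̂(x̄_st) = 17.3644

V̂(x̄_st) ≈ 17.4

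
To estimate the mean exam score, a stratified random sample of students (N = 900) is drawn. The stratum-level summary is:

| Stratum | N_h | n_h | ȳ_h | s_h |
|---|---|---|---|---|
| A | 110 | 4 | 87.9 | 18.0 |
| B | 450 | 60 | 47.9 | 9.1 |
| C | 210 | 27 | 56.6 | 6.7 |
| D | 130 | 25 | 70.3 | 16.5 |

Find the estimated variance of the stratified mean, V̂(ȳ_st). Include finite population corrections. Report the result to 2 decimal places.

V̂(ȳ_st) ≈ 1.73

V̂(ȳ_st) = Σ W_h² (1 − n_h/N_h) s_h²/n_h, with W_h = N_h/N and N = 900:
  stratum A: (110/900)²·(1 − 4/110)·18.0²/4 = 1.166
  stratum B: (450/900)²·(1 − 60/450)·9.1²/60 = 0.299036
  stratum C: (210/900)²·(1 − 27/210)·6.7²/27 = 0.0788808
  stratum D: (130/900)²·(1 − 25/130)·16.5²/25 = 0.183517
V̂(ȳ_st) = 1.72743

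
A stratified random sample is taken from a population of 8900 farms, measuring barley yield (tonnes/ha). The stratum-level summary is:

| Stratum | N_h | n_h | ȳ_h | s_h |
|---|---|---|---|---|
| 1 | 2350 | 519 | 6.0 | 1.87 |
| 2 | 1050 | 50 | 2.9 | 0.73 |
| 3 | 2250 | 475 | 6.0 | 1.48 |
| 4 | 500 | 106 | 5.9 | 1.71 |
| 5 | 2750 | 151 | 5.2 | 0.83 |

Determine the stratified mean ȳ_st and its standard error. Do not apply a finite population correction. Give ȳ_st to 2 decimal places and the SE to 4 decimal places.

ȳ_st = Σ W_h ȳ_h = (2350·6.0 + 1050·2.9 + 2250·6.0 + 500·5.9 + 2750·5.2)/8900 = 5.38146
V̂(ȳ_st) = Σ W_h² s_h²/n_h, with W_h = N_h/N and N = 8900:
  stratum 1: (2350/8900)²·1.87²/519 = 0.000469755
  stratum 2: (1050/8900)²·0.73²/50 = 0.000148345
  stratum 3: (2250/8900)²·1.48²/475 = 0.000294724
  stratum 4: (500/8900)²·1.71²/106 = 8.70656e-05
  stratum 5: (2750/8900)²·0.83²/151 = 0.000435577
V̂(ȳ_st) = 0.00143547
SE(ȳ_st) = √0.00143547 = 0.0378875

ȳ_st ≈ 5.38, SE ≈ 0.0379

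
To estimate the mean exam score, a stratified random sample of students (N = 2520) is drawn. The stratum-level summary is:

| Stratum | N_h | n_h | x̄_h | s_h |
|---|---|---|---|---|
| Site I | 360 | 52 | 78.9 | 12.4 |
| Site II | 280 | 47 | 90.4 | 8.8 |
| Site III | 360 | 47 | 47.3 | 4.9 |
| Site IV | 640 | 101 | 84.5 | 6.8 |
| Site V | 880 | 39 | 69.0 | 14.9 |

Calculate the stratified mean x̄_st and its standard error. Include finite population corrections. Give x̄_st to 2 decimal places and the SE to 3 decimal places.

x̄_st = Σ W_h x̄_h = (360·78.9 + 280·90.4 + 360·47.3 + 640·84.5 + 880·69.0)/2520 = 73.62857
V̂(x̄_st) = Σ W_h² (1 − n_h/N_h) s_h²/n_h, with W_h = N_h/N and N = 2520:
  stratum Site I: (360/2520)²·(1 − 52/360)·12.4²/52 = 0.0516288
  stratum Site II: (280/2520)²·(1 − 47/280)·8.8²/47 = 0.016927
  stratum Site III: (360/2520)²·(1 − 47/360)·4.9²/47 = 0.00906442
  stratum Site IV: (640/2520)²·(1 − 101/640)·6.8²/101 = 0.0248693
  stratum Site V: (880/2520)²·(1 − 39/880)·14.9²/39 = 0.663415
V̂(x̄_st) = 0.765905
SE(x̄_st) = √0.765905 = 0.87516

x̄_st ≈ 73.63, SE ≈ 0.875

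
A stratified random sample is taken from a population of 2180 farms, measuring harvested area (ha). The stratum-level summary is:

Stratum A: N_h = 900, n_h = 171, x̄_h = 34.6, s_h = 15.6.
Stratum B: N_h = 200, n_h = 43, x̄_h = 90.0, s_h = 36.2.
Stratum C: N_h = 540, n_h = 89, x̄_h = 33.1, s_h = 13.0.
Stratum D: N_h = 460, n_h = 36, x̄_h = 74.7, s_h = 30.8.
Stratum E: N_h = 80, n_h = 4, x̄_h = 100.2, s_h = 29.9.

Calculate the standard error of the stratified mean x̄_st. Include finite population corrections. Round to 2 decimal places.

V̂(x̄_st) = Σ W_h² (1 − n_h/N_h) s_h²/n_h, with W_h = N_h/N and N = 2180:
  stratum A: (900/2180)²·(1 − 171/900)·15.6²/171 = 0.196476
  stratum B: (200/2180)²·(1 − 43/200)·36.2²/43 = 0.201356
  stratum C: (540/2180)²·(1 − 89/540)·13.0²/89 = 0.0973092
  stratum D: (460/2180)²·(1 − 36/460)·30.8²/36 = 1.08146
  stratum E: (80/2180)²·(1 − 4/80)·29.9²/4 = 0.285939
V̂(x̄_st) = 1.86254
SE(x̄_st) = √1.86254 = 1.36475

SE(x̄_st) ≈ 1.36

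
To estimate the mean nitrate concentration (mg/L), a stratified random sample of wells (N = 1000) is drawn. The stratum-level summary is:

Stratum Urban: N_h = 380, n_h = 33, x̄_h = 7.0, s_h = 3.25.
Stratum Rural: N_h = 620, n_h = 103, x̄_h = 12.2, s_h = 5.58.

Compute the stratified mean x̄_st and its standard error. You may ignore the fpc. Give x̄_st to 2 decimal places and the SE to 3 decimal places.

x̄_st = Σ W_h x̄_h = (380·7.0 + 620·12.2)/1000 = 10.22400
V̂(x̄_st) = Σ W_h² s_h²/n_h, with W_h = N_h/N and N = 1000:
  stratum Urban: (380/1000)²·3.25²/33 = 0.0462189
  stratum Rural: (620/1000)²·5.58²/103 = 0.116202
V̂(x̄_st) = 0.162421
SE(x̄_st) = √0.162421 = 0.403015

x̄_st ≈ 10.22, SE ≈ 0.403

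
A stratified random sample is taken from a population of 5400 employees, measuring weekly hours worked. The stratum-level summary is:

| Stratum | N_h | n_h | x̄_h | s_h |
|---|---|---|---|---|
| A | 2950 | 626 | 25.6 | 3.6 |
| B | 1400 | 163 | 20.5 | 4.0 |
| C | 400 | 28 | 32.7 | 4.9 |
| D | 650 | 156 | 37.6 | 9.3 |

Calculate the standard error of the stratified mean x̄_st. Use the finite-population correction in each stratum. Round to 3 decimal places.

SE(x̄_st) ≈ 0.146

V̂(x̄_st) = Σ W_h² (1 − n_h/N_h) s_h²/n_h, with W_h = N_h/N and N = 5400:
  stratum A: (2950/5400)²·(1 − 626/2950)·3.6²/626 = 0.00486745
  stratum B: (1400/5400)²·(1 − 163/1400)·4.0²/163 = 0.00582965
  stratum C: (400/5400)²·(1 − 28/400)·4.9²/28 = 0.00437572
  stratum D: (650/5400)²·(1 − 156/650)·9.3²/156 = 0.00610512
V̂(x̄_st) = 0.0211779
SE(x̄_st) = √0.0211779 = 0.145526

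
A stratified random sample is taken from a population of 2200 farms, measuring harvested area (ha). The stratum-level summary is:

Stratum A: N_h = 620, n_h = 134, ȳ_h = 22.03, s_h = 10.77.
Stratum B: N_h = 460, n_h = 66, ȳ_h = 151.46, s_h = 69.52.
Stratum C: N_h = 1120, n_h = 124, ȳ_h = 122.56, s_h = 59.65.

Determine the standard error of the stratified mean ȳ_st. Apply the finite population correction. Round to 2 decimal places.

SE(ȳ_st) ≈ 3.07

V̂(ȳ_st) = Σ W_h² (1 − n_h/N_h) s_h²/n_h, with W_h = N_h/N and N = 2200:
  stratum A: (620/2200)²·(1 − 134/620)·10.77²/134 = 0.0538901
  stratum B: (460/2200)²·(1 − 66/460)·69.52²/66 = 2.74211
  stratum C: (1120/2200)²·(1 − 124/1120)·59.65²/124 = 6.6135
V̂(ȳ_st) = 9.40949
SE(ȳ_st) = √9.40949 = 3.06749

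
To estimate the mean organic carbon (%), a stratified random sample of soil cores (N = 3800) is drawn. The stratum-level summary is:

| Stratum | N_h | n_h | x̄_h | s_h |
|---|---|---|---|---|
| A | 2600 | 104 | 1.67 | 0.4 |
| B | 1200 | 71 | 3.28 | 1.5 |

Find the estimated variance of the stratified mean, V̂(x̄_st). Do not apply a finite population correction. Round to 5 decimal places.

V̂(x̄_st) = Σ W_h² s_h²/n_h, with W_h = N_h/N and N = 3800:
  stratum A: (2600/3800)²·0.4²/104 = 0.000720222
  stratum B: (1200/3800)²·1.5²/71 = 0.00316024
V̂(x̄_st) = 0.00388046

V̂(x̄_st) ≈ 0.00388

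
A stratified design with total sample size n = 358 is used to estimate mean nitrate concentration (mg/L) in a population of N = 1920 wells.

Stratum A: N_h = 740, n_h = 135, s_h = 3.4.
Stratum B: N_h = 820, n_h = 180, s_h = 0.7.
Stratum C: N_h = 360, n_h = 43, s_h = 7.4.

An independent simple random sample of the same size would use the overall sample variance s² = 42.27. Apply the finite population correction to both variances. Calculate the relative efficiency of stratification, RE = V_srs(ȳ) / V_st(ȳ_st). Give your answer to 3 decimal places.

RE ≈ 1.913

V̂(ȳ_st) = Σ W_h² (1 − n_h/N_h) s_h²/n_h, with W_h = N_h/N and N = 1920:
  stratum A: (740/1920)²·(1 − 135/740)·3.4²/135 = 0.0103994
  stratum B: (820/1920)²·(1 − 180/820)·0.7²/180 = 0.000387539
  stratum C: (360/1920)²·(1 − 43/360)·7.4²/43 = 0.0394234
V_st = 0.0502104
V_srs = (1 − 358/1920)·42.27/358 = 0.096057
Relative efficiency = V_srs / V_st = 0.096057/0.0502104 = 1.9131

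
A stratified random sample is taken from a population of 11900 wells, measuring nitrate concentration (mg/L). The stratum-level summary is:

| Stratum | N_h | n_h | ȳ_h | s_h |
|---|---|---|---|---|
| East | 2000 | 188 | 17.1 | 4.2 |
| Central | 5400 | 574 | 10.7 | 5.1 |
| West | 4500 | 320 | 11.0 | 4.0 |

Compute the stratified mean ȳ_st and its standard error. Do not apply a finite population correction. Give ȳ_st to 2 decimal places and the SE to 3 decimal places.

ȳ_st ≈ 11.89, SE ≈ 0.138

ȳ_st = Σ W_h ȳ_h = (2000·17.1 + 5400·10.7 + 4500·11.0)/11900 = 11.88908
V̂(ȳ_st) = Σ W_h² s_h²/n_h, with W_h = N_h/N and N = 11900:
  stratum East: (2000/11900)²·4.2²/188 = 0.00265037
  stratum Central: (5400/11900)²·5.1²/574 = 0.00933087
  stratum West: (4500/11900)²·4.0²/320 = 0.00714992
V̂(ȳ_st) = 0.0191312
SE(ȳ_st) = √0.0191312 = 0.138315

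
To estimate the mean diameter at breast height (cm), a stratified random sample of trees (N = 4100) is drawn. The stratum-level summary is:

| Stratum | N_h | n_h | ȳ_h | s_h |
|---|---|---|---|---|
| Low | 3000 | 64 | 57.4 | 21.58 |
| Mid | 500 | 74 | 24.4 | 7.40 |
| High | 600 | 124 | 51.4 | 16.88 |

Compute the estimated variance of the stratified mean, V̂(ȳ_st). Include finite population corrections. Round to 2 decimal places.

V̂(ȳ_st) ≈ 3.86

V̂(ȳ_st) = Σ W_h² (1 − n_h/N_h) s_h²/n_h, with W_h = N_h/N and N = 4100:
  stratum Low: (3000/4100)²·(1 − 64/3000)·21.58²/64 = 3.8127
  stratum Mid: (500/4100)²·(1 − 74/500)·7.40²/74 = 0.00937656
  stratum High: (600/4100)²·(1 − 124/600)·16.88²/124 = 0.0390403
V̂(ȳ_st) = 3.86112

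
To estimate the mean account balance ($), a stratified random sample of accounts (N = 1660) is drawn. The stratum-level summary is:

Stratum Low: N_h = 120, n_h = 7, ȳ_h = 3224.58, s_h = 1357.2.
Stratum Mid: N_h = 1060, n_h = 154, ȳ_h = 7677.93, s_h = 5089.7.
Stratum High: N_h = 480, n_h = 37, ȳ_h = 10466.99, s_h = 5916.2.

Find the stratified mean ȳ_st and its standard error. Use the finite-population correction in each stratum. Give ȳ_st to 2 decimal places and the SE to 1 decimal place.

ȳ_st = Σ W_h ȳ_h = (120·3224.58 + 1060·7677.93 + 480·10466.99)/1660 = 8162.47627
V̂(ȳ_st) = Σ W_h² (1 − n_h/N_h) s_h²/n_h, with W_h = N_h/N and N = 1660:
  stratum Low: (120/1660)²·(1 − 7/120)·1357.2²/7 = 1294.89
  stratum Mid: (1060/1660)²·(1 − 154/1060)·5089.7²/154 = 58624.8
  stratum High: (480/1660)²·(1 − 37/480)·5916.2²/37 = 72998.3
V̂(ȳ_st) = 132918
SE(ȳ_st) = √132918 = 364.579

ȳ_st ≈ 8162.48, SE ≈ 364.6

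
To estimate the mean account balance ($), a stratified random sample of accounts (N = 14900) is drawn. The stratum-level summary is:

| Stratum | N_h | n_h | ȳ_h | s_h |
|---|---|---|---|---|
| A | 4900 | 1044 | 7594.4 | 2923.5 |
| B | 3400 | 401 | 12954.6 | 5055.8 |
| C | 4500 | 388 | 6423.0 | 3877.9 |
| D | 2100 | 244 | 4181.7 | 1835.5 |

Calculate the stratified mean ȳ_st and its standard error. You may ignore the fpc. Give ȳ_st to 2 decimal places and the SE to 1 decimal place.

ȳ_st = Σ W_h ȳ_h = (4900·7594.4 + 3400·12954.6 + 4500·6423.0 + 2100·4181.7)/14900 = 7982.76980
V̂(ȳ_st) = Σ W_h² s_h²/n_h, with W_h = N_h/N and N = 14900:
  stratum A: (4900/14900)²·2923.5²/1044 = 885.371
  stratum B: (3400/14900)²·5055.8²/401 = 3319.1
  stratum C: (4500/14900)²·3877.9²/388 = 3535.2
  stratum D: (2100/14900)²·1835.5²/244 = 274.274
V̂(ȳ_st) = 8013.95
SE(ȳ_st) = √8013.95 = 89.5207

ȳ_st ≈ 7982.77, SE ≈ 89.5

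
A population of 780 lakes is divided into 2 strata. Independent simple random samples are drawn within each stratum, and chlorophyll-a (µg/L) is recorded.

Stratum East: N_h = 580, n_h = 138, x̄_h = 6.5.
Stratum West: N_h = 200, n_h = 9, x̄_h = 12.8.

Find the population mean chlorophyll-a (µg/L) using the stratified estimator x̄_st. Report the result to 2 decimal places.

N = Σ N_h = 780. Stratum weights W_h = N_h/N.
x̄_st = (580·6.5 + 200·12.8) / 780 = 8.1154

x̄_st ≈ 8.12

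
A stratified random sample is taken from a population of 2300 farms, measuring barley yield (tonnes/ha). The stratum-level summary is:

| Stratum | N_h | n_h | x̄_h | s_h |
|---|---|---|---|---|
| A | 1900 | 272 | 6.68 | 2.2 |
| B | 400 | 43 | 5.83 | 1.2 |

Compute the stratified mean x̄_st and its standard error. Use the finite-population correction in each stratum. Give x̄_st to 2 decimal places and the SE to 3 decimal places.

x̄_st = Σ W_h x̄_h = (1900·6.68 + 400·5.83)/2300 = 6.53217
V̂(x̄_st) = Σ W_h² (1 − n_h/N_h) s_h²/n_h, with W_h = N_h/N and N = 2300:
  stratum A: (1900/2300)²·(1 − 272/1900)·2.2²/272 = 0.0104047
  stratum B: (400/2300)²·(1 − 43/400)·1.2²/43 = 0.000903996
V̂(x̄_st) = 0.0113087
SE(x̄_st) = √0.0113087 = 0.106342

x̄_st ≈ 6.53, SE ≈ 0.106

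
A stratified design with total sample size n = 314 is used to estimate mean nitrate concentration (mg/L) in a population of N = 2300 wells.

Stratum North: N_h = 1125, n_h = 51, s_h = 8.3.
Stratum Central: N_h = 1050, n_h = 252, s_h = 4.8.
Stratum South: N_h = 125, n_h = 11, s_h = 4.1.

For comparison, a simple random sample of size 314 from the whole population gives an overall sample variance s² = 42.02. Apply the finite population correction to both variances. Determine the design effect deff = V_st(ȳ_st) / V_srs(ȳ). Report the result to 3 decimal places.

deff ≈ 2.831

V̂(ȳ_st) = Σ W_h² (1 − n_h/N_h) s_h²/n_h, with W_h = N_h/N and N = 2300:
  stratum North: (1125/2300)²·(1 − 51/1125)·8.3²/51 = 0.308523
  stratum Central: (1050/2300)²·(1 − 252/1050)·4.8²/252 = 0.0144817
  stratum South: (125/2300)²·(1 − 11/125)·4.1²/11 = 0.00411656
V_st = 0.327121
V_srs = (1 − 314/2300)·42.02/314 = 0.115552
deff = V_st / V_srs = 0.327121/0.115552 = 2.8309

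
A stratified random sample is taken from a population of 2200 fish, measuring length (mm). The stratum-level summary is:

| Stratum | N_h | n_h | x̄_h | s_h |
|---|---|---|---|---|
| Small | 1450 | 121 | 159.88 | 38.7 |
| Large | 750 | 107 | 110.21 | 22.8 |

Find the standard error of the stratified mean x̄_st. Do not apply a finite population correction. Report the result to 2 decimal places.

V̂(x̄_st) = Σ W_h² s_h²/n_h, with W_h = N_h/N and N = 2200:
  stratum Small: (1450/2200)²·38.7²/121 = 5.37684
  stratum Large: (750/2200)²·22.8²/107 = 0.564629
V̂(x̄_st) = 5.94147
SE(x̄_st) = √5.94147 = 2.43751

SE(x̄_st) ≈ 2.44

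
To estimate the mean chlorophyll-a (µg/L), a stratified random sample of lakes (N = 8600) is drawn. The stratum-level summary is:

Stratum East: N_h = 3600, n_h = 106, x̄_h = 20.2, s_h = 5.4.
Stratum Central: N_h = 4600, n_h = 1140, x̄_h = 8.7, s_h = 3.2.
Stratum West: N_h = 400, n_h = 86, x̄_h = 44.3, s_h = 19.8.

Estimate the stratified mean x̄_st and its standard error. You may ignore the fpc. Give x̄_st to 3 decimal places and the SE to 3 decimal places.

x̄_st = Σ W_h x̄_h = (3600·20.2 + 4600·8.7 + 400·44.3)/8600 = 15.16977
V̂(x̄_st) = Σ W_h² s_h²/n_h, with W_h = N_h/N and N = 8600:
  stratum East: (3600/8600)²·5.4²/106 = 0.0482047
  stratum Central: (4600/8600)²·3.2²/1140 = 0.00256989
  stratum West: (400/8600)²·19.8²/86 = 0.00986177
V̂(x̄_st) = 0.0606364
SE(x̄_st) = √0.0606364 = 0.246245

x̄_st ≈ 15.170, SE ≈ 0.246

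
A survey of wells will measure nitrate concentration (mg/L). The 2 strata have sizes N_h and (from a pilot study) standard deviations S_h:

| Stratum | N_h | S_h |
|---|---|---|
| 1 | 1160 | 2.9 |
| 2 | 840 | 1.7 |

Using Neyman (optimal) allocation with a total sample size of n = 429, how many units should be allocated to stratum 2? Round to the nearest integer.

Neyman allocation: n_h = n · N_h S_h / Σ N_i S_i, with n = 429.
  stratum 1: N_h·S_h = 1160·2.9 = 3364.00
  stratum 2: N_h·S_h = 840·1.7 = 1428.00
Σ N_h S_h = 4792.00
n for stratum 2 = 429·1428.00/4792.00 = 127.841 → 128

128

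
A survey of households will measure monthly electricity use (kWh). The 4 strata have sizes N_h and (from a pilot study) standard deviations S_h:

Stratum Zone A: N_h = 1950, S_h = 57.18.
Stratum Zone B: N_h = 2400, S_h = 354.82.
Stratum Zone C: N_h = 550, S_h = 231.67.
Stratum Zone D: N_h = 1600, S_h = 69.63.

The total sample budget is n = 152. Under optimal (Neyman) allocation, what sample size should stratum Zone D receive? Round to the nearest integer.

14

Neyman allocation: n_h = n · N_h S_h / Σ N_i S_i, with n = 152.
  stratum Zone A: N_h·S_h = 1950·57.18 = 111501.00
  stratum Zone B: N_h·S_h = 2400·354.82 = 851568.00
  stratum Zone C: N_h·S_h = 550·231.67 = 127418.50
  stratum Zone D: N_h·S_h = 1600·69.63 = 111408.00
Σ N_h S_h = 1201895.50
n for stratum Zone D = 152·111408.00/1201895.50 = 14.089 → 14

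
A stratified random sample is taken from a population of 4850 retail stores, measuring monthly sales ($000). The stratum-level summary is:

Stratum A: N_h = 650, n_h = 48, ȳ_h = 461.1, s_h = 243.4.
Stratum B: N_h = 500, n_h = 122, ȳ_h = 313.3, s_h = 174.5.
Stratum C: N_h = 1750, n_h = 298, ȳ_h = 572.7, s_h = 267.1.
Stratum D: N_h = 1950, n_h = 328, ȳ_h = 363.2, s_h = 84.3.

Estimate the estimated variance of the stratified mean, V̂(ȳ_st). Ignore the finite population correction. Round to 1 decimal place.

V̂(ȳ_st) ≈ 59.5

V̂(ȳ_st) = Σ W_h² s_h²/n_h, with W_h = N_h/N and N = 4850:
  stratum A: (650/4850)²·243.4²/48 = 22.1688
  stratum B: (500/4850)²·174.5²/122 = 2.6527
  stratum C: (1750/4850)²·267.1²/298 = 31.1691
  stratum D: (1950/4850)²·84.3²/328 = 3.50241
V̂(ȳ_st) = 59.493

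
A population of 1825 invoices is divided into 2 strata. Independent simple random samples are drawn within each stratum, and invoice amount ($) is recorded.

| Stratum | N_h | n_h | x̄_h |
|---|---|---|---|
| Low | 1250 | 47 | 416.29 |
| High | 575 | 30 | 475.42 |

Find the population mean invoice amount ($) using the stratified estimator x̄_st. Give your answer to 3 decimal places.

N = Σ N_h = 1825. Stratum weights W_h = N_h/N.
x̄_st = (1250·416.29 + 575·475.42) / 1825 = 434.92000

x̄_st ≈ 434.920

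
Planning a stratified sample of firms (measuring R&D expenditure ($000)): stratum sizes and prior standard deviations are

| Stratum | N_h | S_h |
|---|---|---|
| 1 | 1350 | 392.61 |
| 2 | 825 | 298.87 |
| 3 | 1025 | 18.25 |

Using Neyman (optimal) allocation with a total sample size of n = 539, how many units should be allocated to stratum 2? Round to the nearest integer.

Neyman allocation: n_h = n · N_h S_h / Σ N_i S_i, with n = 539.
  stratum 1: N_h·S_h = 1350·392.61 = 530023.50
  stratum 2: N_h·S_h = 825·298.87 = 246567.75
  stratum 3: N_h·S_h = 1025·18.25 = 18706.25
Σ N_h S_h = 795297.50
n for stratum 2 = 539·246567.75/795297.50 = 167.107 → 167

167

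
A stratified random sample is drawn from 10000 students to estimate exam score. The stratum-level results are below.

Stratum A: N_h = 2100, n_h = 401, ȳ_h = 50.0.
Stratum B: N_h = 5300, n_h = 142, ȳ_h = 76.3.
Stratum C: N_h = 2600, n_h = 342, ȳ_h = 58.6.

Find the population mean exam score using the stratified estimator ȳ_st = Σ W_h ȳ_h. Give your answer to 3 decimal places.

N = Σ N_h = 10000. Stratum weights W_h = N_h/N.
ȳ_st = (2100·50.0 + 5300·76.3 + 2600·58.6) / 10000 = 66.17500

ȳ_st ≈ 66.175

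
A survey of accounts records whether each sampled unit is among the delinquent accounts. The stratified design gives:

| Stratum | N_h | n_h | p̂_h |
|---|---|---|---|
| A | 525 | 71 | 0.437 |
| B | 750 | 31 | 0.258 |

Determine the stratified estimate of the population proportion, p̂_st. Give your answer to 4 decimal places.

p̂_st ≈ 0.3317

N = 1275; stratum weights W_h = N_h/N.
p̂_st = Σ W_h p̂_h = (525·0.437 + 750·0.258)/1275 = 0.33171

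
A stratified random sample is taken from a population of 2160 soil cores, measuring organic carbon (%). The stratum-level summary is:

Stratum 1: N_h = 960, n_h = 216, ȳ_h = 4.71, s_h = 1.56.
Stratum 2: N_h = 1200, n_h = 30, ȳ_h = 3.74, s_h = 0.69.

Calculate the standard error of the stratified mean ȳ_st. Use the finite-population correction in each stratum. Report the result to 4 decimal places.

V̂(ȳ_st) = Σ W_h² (1 − n_h/N_h) s_h²/n_h, with W_h = N_h/N and N = 2160:
  stratum 1: (960/2160)²·(1 − 216/960)·1.56²/216 = 0.00172477
  stratum 2: (1200/2160)²·(1 − 30/1200)·0.69²/30 = 0.00477569
V̂(ȳ_st) = 0.00650047
SE(ȳ_st) = √0.00650047 = 0.0806255

SE(ȳ_st) ≈ 0.0806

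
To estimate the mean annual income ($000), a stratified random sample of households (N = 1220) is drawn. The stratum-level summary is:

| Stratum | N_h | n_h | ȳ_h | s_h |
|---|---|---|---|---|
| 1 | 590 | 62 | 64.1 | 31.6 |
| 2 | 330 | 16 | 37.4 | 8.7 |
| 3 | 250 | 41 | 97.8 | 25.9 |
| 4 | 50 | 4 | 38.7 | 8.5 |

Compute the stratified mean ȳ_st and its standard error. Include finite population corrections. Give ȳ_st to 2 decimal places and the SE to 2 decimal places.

ȳ_st = Σ W_h ȳ_h = (590·64.1 + 330·37.4 + 250·97.8 + 50·38.7)/1220 = 62.74262
V̂(ȳ_st) = Σ W_h² (1 − n_h/N_h) s_h²/n_h, with W_h = N_h/N and N = 1220:
  stratum 1: (590/1220)²·(1 − 62/590)·31.6²/62 = 3.37092
  stratum 2: (330/1220)²·(1 − 16/330)·8.7²/16 = 0.329338
  stratum 3: (250/1220)²·(1 − 41/250)·25.9²/41 = 0.574358
  stratum 4: (50/1220)²·(1 − 4/50)·8.5²/4 = 0.0279117
V̂(ȳ_st) = 4.30253
SE(ȳ_st) = √4.30253 = 2.07425

ȳ_st ≈ 62.74, SE ≈ 2.07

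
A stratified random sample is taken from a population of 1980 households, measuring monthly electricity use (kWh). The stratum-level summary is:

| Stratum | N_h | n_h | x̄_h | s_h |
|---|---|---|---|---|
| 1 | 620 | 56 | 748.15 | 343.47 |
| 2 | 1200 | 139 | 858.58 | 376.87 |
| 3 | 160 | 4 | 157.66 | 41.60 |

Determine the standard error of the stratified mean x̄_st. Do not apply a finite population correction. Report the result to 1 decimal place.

SE(x̄_st) ≈ 24.2

V̂(x̄_st) = Σ W_h² s_h²/n_h, with W_h = N_h/N and N = 1980:
  stratum 1: (620/1980)²·343.47²/56 = 206.558
  stratum 2: (1200/1980)²·376.87²/139 = 375.319
  stratum 3: (160/1980)²·41.60²/4 = 2.82512
V̂(x̄_st) = 584.702
SE(x̄_st) = √584.702 = 24.1806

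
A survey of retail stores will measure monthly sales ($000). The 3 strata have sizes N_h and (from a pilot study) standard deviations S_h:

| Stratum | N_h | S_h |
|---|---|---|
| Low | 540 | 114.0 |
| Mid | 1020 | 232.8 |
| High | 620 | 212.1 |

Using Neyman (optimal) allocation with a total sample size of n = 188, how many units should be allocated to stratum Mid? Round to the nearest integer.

Neyman allocation: n_h = n · N_h S_h / Σ N_i S_i, with n = 188.
  stratum Low: N_h·S_h = 540·114.0 = 61560.00
  stratum Mid: N_h·S_h = 1020·232.8 = 237456.00
  stratum High: N_h·S_h = 620·212.1 = 131502.00
Σ N_h S_h = 430518.00
n for stratum Mid = 188·237456.00/430518.00 = 103.693 → 104

104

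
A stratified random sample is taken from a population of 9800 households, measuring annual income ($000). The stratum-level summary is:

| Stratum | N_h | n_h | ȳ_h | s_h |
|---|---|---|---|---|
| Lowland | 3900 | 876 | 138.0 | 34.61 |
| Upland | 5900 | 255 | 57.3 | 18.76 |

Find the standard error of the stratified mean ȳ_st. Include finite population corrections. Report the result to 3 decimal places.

V̂(ȳ_st) = Σ W_h² (1 − n_h/N_h) s_h²/n_h, with W_h = N_h/N and N = 9800:
  stratum Lowland: (3900/9800)²·(1 − 876/3900)·34.61²/876 = 0.167916
  stratum Upland: (5900/9800)²·(1 − 255/5900)·18.76²/255 = 0.478618
V̂(ȳ_st) = 0.646535
SE(ȳ_st) = √0.646535 = 0.804074

SE(ȳ_st) ≈ 0.804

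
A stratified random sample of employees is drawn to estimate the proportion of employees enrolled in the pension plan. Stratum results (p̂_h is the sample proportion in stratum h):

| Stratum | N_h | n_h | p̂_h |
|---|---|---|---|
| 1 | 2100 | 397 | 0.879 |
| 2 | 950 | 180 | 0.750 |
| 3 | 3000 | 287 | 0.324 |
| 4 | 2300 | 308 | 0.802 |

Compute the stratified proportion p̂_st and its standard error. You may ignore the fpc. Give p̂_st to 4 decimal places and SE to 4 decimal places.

p̂_st ≈ 0.6437, SE ≈ 0.0130

N = 8350; stratum weights W_h = N_h/N.
p̂_st = Σ W_h p̂_h = (2100·0.879 + 950·0.750 + 3000·0.324 + 2300·0.802)/8350 = 0.64371
V̂(p̂_st) = Σ W_h² p̂_h(1−p̂_h)/(n_h−1):
  stratum 1: (2100/8350)²·0.879·0.121/396 = 1.69881e-05
  stratum 2: (950/8350)²·0.750·0.250/179 = 1.35588e-05
  stratum 3: (3000/8350)²·0.324·0.676/286 = 9.88542e-05
  stratum 4: (2300/8350)²·0.802·0.198/307 = 3.9245e-05
V̂(p̂_st) = 0.000168646; SE = √V̂ = 0.0129864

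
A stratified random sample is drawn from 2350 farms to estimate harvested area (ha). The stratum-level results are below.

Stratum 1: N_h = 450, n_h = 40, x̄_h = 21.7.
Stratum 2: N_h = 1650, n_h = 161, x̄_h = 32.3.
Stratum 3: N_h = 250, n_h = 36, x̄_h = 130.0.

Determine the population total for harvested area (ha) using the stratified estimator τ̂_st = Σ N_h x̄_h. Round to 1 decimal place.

τ̂_st = Σ N_h x̄_h = 450·21.7 + 1650·32.3 + 250·130.0 = 95560.0

τ̂_st ≈ 95560.0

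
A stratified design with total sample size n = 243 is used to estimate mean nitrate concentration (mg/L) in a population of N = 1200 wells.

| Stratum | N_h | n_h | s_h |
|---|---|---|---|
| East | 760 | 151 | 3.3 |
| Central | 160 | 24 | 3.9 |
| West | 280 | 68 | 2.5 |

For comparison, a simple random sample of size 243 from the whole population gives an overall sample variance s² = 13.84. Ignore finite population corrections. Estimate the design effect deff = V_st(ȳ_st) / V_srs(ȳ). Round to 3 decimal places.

deff ≈ 0.794

V̂(ȳ_st) = Σ W_h² s_h²/n_h, with W_h = N_h/N and N = 1200:
  stratum East: (760/1200)²·3.3²/151 = 0.0289278
  stratum Central: (160/1200)²·3.9²/24 = 0.0112667
  stratum West: (280/1200)²·2.5²/68 = 0.00500408
V_st = 0.0451986
V_srs = s²/n = 13.84/243 = 0.0569547
deff = V_st / V_srs = 0.0451986/0.0569547 = 0.7936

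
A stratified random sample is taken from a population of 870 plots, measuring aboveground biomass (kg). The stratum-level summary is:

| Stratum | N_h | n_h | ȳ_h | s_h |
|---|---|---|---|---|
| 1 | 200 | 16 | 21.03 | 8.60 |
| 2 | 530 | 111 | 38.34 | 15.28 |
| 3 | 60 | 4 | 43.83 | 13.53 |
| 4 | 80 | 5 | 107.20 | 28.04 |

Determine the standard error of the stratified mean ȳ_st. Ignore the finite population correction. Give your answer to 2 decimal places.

SE(ȳ_st) ≈ 1.60

V̂(ȳ_st) = Σ W_h² s_h²/n_h, with W_h = N_h/N and N = 870:
  stratum 1: (200/870)²·8.60²/16 = 0.244286
  stratum 2: (530/870)²·15.28²/111 = 0.780615
  stratum 3: (60/870)²·13.53²/4 = 0.217671
  stratum 4: (80/870)²·28.04²/5 = 1.32962
V̂(ȳ_st) = 2.57219
SE(ȳ_st) = √2.57219 = 1.60381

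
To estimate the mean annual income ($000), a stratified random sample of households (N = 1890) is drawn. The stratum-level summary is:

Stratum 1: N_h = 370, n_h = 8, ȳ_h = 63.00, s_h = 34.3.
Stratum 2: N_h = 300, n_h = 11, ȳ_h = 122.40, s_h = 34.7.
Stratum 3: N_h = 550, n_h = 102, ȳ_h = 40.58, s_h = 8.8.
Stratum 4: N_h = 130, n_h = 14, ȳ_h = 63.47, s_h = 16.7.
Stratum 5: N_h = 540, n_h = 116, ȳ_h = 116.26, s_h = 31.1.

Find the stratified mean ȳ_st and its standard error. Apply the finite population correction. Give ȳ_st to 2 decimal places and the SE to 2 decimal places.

ȳ_st = Σ W_h ȳ_h = (370·63.00 + 300·122.40 + 550·40.58 + 130·63.47 + 540·116.26)/1890 = 81.15370
V̂(ȳ_st) = Σ W_h² (1 − n_h/N_h) s_h²/n_h, with W_h = N_h/N and N = 1890:
  stratum 1: (370/1890)²·(1 − 8/370)·34.3²/8 = 5.51423
  stratum 2: (300/1890)²·(1 − 11/300)·34.7²/11 = 2.65682
  stratum 3: (550/1890)²·(1 − 102/550)·8.8²/102 = 0.05237
  stratum 4: (130/1890)²·(1 − 14/130)·16.7²/14 = 0.0840974
  stratum 5: (540/1890)²·(1 − 116/540)·31.1²/116 = 0.53444
V̂(ȳ_st) = 8.84196
SE(ȳ_st) = √8.84196 = 2.97354

ȳ_st ≈ 81.15, SE ≈ 2.97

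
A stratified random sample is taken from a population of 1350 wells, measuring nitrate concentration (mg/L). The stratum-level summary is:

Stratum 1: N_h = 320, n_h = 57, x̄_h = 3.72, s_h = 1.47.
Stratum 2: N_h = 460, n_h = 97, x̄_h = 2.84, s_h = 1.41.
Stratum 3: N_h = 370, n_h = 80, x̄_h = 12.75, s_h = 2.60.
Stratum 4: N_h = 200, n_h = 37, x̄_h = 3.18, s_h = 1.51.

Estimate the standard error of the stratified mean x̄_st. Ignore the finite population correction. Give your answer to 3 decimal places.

V̂(x̄_st) = Σ W_h² s_h²/n_h, with W_h = N_h/N and N = 1350:
  stratum 1: (320/1350)²·1.47²/57 = 0.00213006
  stratum 2: (460/1350)²·1.41²/97 = 0.00237966
  stratum 3: (370/1350)²·2.60²/80 = 0.00634735
  stratum 4: (200/1350)²·1.51²/37 = 0.00135252
V̂(x̄_st) = 0.0122096
SE(x̄_st) = √0.0122096 = 0.110497

SE(x̄_st) ≈ 0.110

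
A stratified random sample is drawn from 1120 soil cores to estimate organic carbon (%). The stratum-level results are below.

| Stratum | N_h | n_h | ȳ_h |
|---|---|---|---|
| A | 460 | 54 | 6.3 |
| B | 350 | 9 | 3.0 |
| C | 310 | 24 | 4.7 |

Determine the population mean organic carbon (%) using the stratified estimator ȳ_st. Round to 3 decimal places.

ȳ_st ≈ 4.826

N = Σ N_h = 1120. Stratum weights W_h = N_h/N.
ȳ_st = (460·6.3 + 350·3.0 + 310·4.7) / 1120 = 4.82589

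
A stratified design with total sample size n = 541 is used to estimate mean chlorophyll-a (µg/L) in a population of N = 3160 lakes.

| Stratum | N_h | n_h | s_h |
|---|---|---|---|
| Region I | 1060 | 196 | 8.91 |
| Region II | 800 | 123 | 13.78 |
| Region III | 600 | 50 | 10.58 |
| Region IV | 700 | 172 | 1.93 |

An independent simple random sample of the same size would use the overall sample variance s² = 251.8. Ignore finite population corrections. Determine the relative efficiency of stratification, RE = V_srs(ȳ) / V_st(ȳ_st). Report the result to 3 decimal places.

V̂(ȳ_st) = Σ W_h² s_h²/n_h, with W_h = N_h/N and N = 3160:
  stratum Region I: (1060/3160)²·8.91²/196 = 0.0455761
  stratum Region II: (800/3160)²·13.78²/123 = 0.0989462
  stratum Region III: (600/3160)²·10.58²/50 = 0.0807104
  stratum Region IV: (700/3160)²·1.93²/172 = 0.00106269
V_st = 0.226295
V_srs = s²/n = 251.8/541 = 0.465434
Relative efficiency = V_srs / V_st = 0.465434/0.226295 = 2.0568

RE ≈ 2.057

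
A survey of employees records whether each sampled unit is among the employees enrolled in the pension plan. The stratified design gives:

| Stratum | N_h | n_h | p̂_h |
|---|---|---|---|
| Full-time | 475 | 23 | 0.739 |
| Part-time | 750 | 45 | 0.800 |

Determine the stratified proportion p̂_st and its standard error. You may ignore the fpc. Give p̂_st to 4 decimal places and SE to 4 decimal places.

p̂_st ≈ 0.7763, SE ≈ 0.0518

N = 1225; stratum weights W_h = N_h/N.
p̂_st = Σ W_h p̂_h = (475·0.739 + 750·0.800)/1225 = 0.77635
V̂(p̂_st) = Σ W_h² p̂_h(1−p̂_h)/(n_h−1):
  stratum Full-time: (475/1225)²·0.739·0.261/22 = 0.00131819
  stratum Part-time: (750/1225)²·0.800·0.200/44 = 0.00136307
V̂(p̂_st) = 0.00268126; SE = √V̂ = 0.0517808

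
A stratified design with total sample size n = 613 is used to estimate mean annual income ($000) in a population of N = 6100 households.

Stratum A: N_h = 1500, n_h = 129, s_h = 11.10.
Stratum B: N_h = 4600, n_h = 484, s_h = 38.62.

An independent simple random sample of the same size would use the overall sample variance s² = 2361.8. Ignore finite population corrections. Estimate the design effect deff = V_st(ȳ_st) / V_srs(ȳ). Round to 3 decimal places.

deff ≈ 0.470

V̂(ȳ_st) = Σ W_h² s_h²/n_h, with W_h = N_h/N and N = 6100:
  stratum A: (1500/6100)²·11.10²/129 = 0.0577536
  stratum B: (4600/6100)²·38.62²/484 = 1.75241
V_st = 1.81016
V_srs = s²/n = 2361.8/613 = 3.85285
deff = V_st / V_srs = 1.81016/3.85285 = 0.4698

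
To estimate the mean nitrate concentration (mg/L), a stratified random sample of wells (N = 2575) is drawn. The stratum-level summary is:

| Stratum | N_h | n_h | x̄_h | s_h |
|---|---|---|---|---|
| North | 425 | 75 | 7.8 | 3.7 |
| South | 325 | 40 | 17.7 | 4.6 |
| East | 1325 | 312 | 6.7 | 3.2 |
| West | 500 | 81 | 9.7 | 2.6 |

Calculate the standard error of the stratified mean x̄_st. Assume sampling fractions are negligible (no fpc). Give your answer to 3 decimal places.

V̂(x̄_st) = Σ W_h² s_h²/n_h, with W_h = N_h/N and N = 2575:
  stratum North: (425/2575)²·3.7²/75 = 0.00497239
  stratum South: (325/2575)²·4.6²/40 = 0.0084269
  stratum East: (1325/2575)²·3.2²/312 = 0.00869006
  stratum West: (500/2575)²·2.6²/81 = 0.00314664
V̂(x̄_st) = 0.025236
SE(x̄_st) = √0.025236 = 0.158858

SE(x̄_st) ≈ 0.159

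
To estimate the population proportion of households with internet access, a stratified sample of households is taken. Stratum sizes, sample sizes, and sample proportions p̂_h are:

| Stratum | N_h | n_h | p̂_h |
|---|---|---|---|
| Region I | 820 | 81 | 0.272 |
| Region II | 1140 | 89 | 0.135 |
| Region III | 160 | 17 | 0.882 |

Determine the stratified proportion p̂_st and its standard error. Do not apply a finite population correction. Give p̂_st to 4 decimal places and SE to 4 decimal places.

N = 2120; stratum weights W_h = N_h/N.
p̂_st = Σ W_h p̂_h = (820·0.272 + 1140·0.135 + 160·0.882)/2120 = 0.24437
V̂(p̂_st) = Σ W_h² p̂_h(1−p̂_h)/(n_h−1):
  stratum Region I: (820/2120)²·0.272·0.728/80 = 0.000370311
  stratum Region II: (1140/2120)²·0.135·0.865/88 = 0.000383712
  stratum Region III: (160/2120)²·0.882·0.118/16 = 3.70509e-05
V̂(p̂_st) = 0.000791073; SE = √V̂ = 0.028126

p̂_st ≈ 0.2444, SE ≈ 0.0281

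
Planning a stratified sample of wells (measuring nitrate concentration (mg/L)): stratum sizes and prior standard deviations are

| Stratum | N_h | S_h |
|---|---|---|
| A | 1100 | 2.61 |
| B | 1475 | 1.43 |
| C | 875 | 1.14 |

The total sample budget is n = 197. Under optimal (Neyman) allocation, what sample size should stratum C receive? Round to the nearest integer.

Neyman allocation: n_h = n · N_h S_h / Σ N_i S_i, with n = 197.
  stratum A: N_h·S_h = 1100·2.61 = 2871.00
  stratum B: N_h·S_h = 1475·1.43 = 2109.25
  stratum C: N_h·S_h = 875·1.14 = 997.50
Σ N_h S_h = 5977.75
n for stratum C = 197·997.50/5977.75 = 32.873 → 33

33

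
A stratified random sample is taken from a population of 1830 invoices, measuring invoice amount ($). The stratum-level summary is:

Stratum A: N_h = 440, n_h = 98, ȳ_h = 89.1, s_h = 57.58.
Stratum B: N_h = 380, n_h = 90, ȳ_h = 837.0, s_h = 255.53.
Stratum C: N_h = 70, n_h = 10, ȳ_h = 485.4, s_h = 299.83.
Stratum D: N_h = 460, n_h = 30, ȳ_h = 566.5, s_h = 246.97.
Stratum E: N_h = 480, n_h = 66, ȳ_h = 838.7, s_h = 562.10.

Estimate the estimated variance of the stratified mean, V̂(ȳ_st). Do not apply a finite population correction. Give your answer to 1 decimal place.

V̂(ȳ_st) = Σ W_h² s_h²/n_h, with W_h = N_h/N and N = 1830:
  stratum A: (440/1830)²·57.58²/98 = 1.95578
  stratum B: (380/1830)²·255.53²/90 = 31.2828
  stratum C: (70/1830)²·299.83²/10 = 13.1536
  stratum D: (460/1830)²·246.97²/30 = 128.464
  stratum E: (480/1830)²·562.10²/66 = 329.354
V̂(ȳ_st) = 504.21

V̂(ȳ_st) ≈ 504.2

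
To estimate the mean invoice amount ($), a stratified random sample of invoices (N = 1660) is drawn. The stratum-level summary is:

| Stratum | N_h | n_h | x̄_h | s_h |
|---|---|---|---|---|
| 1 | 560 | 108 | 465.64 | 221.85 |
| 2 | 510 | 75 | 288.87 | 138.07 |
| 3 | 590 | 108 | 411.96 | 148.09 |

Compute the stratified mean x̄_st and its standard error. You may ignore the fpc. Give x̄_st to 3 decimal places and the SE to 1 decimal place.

x̄_st ≈ 392.252, SE ≈ 10.1

x̄_st = Σ W_h x̄_h = (560·465.64 + 510·288.87 + 590·411.96)/1660 = 392.25211
V̂(x̄_st) = Σ W_h² s_h²/n_h, with W_h = N_h/N and N = 1660:
  stratum 1: (560/1660)²·221.85²/108 = 51.8627
  stratum 2: (510/1660)²·138.07²/75 = 23.9917
  stratum 3: (590/1660)²·148.09²/108 = 25.6517
V̂(x̄_st) = 101.506
SE(x̄_st) = √101.506 = 10.075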